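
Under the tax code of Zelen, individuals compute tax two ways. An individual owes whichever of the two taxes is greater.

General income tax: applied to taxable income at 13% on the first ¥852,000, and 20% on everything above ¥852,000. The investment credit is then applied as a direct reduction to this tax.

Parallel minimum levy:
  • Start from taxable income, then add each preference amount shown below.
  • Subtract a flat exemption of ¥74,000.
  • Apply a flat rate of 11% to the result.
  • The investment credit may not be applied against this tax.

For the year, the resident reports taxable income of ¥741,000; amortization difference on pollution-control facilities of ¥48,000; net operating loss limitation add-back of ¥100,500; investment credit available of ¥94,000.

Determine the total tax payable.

¥89,705

General income tax:
  ¥741,000 × 13% = ¥96,330
  Less investment credit ¥94,000 → ¥2,330

Parallel minimum levy:
  Adjusted income: ¥741,000 + ¥48,000 + ¥100,500 = ¥889,500
  Less exemption ¥74,000 → base ¥815,500
  ¥815,500 × 11% = ¥89,705

¥89,705 > ¥2,330, so the parallel minimum levy is the binding amount.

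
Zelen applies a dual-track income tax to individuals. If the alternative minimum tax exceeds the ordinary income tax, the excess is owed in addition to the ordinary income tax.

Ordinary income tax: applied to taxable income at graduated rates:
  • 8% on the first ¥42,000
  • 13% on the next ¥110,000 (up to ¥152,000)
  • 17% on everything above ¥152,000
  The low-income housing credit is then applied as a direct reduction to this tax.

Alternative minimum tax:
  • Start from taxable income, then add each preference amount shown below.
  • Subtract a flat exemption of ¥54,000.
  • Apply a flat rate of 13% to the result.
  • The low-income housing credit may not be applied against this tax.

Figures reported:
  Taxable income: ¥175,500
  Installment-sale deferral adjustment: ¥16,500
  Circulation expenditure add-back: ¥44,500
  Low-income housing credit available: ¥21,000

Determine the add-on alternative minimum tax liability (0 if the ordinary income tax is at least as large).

¥23,070

Alternative minimum tax:
  Adjusted income: ¥175,500 + ¥16,500 + ¥44,500 = ¥236,500
  Less exemption ¥54,000 → base ¥182,500
  ¥182,500 × 13% = ¥23,725

Ordinary income tax:
  ¥42,000 × 8% = ¥3,360
  ¥110,000 × 13% = ¥14,300
  ¥23,500 × 17% = ¥3,995
  → ¥21,655
  Less low-income housing credit ¥21,000 → ¥655

Excess of alternative minimum tax over ordinary income tax: ¥23,725 − ¥655 = ¥23,070.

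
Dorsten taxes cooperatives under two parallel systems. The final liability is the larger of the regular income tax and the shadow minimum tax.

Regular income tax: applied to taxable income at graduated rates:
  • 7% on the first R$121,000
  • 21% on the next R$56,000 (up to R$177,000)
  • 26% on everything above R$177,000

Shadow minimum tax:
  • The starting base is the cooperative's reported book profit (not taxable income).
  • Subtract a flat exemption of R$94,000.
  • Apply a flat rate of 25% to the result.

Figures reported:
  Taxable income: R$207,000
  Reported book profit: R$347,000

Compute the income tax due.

Regular income tax:
  R$121,000 × 7% = R$8,470
  R$56,000 × 21% = R$11,760
  R$30,000 × 26% = R$7,800
  → R$28,030

Shadow minimum tax:
  Base (reported book profit): R$347,000
  Less exemption R$94,000 → base R$253,000
  R$253,000 × 25% = R$63,250

R$63,250 > R$28,030, so the shadow minimum tax is the binding amount.

R$63,250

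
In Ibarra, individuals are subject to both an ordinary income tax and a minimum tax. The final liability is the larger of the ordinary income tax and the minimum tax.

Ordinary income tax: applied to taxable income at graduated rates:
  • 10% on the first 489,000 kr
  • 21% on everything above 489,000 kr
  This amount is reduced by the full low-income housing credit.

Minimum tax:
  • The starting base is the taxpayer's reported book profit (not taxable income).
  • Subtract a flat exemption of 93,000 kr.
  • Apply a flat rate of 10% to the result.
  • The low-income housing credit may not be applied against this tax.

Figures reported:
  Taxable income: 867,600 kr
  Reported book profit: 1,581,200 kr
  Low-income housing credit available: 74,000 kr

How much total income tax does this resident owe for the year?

Ordinary income tax:
  489,000 kr × 10% = 48,900 kr
  378,600 kr × 21% = 79,506 kr
  → 128,406 kr
  Less low-income housing credit 74,000 kr → 54,406 kr

Minimum tax:
  Base (reported book profit): 1,581,200 kr
  Less exemption 93,000 kr → base 1,488,200 kr
  1,488,200 kr × 10% = 148,820 kr

148,820 kr > 54,406 kr, so the minimum tax is the binding amount.

148,820 kr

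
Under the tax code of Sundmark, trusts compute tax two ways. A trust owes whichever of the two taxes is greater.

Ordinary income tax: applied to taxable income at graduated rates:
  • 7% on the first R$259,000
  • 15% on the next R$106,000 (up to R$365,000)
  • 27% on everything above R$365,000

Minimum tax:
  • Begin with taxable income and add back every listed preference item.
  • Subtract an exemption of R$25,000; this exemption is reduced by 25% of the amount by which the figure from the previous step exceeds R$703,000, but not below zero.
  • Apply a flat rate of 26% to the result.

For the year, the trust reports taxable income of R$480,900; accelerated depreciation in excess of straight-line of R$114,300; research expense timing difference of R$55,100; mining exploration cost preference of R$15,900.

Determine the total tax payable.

R$166,712

Minimum tax:
  Adjusted income: R$480,900 + R$114,300 + R$55,100 + R$15,900 = R$666,200
  Exemption: R$666,200 ≤ R$703,000, so full R$25,000 applies
  Base: R$666,200 − R$25,000 = R$641,200
  R$641,200 × 26% = R$166,712

Ordinary income tax:
  R$259,000 × 7% = R$18,130
  R$106,000 × 15% = R$15,900
  R$115,900 × 27% = R$31,293
  → R$65,323

R$166,712 > R$65,323, so the minimum tax is the binding amount.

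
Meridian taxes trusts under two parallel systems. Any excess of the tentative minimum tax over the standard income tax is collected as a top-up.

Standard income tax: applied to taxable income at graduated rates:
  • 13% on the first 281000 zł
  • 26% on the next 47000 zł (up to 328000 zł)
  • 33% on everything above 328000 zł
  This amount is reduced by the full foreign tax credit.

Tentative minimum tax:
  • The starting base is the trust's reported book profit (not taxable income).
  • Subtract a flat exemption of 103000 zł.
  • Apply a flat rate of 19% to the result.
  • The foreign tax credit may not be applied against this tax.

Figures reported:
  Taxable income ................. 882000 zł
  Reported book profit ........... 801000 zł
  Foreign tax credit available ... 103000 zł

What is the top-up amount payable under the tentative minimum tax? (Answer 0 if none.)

Standard income tax:
  281000 zł × 13% = 36530 zł
  47000 zł × 26% = 12220 zł
  554000 zł × 33% = 182820 zł
  → 231570 zł
  Less foreign tax credit 103000 zł → 128570 zł

Tentative minimum tax:
  Base (reported book profit): 801000 zł
  Less exemption 103000 zł → base 698000 zł
  698000 zł × 19% = 132620 zł

Excess of tentative minimum tax over standard income tax: 132620 zł − 128570 zł = 4050 zł.

4050 zł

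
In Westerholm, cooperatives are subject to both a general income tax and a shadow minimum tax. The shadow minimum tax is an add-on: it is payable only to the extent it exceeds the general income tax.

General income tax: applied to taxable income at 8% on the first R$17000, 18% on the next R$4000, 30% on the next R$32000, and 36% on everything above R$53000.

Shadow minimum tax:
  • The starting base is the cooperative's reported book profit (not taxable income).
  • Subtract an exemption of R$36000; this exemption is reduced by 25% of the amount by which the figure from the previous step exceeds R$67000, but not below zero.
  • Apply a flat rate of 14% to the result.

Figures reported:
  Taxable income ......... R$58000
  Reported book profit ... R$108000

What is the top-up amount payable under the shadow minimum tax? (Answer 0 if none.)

R$0

Shadow minimum tax:
  Base (reported book profit): R$108000
  Exemption: R$36000 − 25% × (R$108000 − R$67000) = R$36000 − R$10250 = R$25750
  Base: R$108000 − R$25750 = R$82250
  R$82250 × 14% = R$11515

General income tax:
  R$17000 × 8% = R$1360
  R$4000 × 18% = R$720
  R$32000 × 30% = R$9600
  R$5000 × 36% = R$1800
  → R$13480

R$11515 ≤ R$13480, so no add-on is due.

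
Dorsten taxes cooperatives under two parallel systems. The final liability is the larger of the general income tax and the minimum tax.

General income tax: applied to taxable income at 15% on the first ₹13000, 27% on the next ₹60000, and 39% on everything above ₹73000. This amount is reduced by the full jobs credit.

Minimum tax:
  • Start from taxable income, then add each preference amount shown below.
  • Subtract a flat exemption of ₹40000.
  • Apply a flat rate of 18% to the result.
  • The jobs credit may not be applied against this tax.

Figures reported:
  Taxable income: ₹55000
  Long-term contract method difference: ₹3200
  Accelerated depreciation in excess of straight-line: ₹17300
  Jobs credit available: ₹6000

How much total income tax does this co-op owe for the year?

₹7290

Minimum tax:
  Adjusted income: ₹55000 + ₹3200 + ₹17300 = ₹75500
  Less exemption ₹40000 → base ₹35500
  ₹35500 × 18% = ₹6390

General income tax:
  ₹13000 × 15% = ₹1950
  ₹42000 × 27% = ₹11340
  → ₹13290
  Less jobs credit ₹6000 → ₹7290

₹7290 > ₹6390, so the general income tax governs.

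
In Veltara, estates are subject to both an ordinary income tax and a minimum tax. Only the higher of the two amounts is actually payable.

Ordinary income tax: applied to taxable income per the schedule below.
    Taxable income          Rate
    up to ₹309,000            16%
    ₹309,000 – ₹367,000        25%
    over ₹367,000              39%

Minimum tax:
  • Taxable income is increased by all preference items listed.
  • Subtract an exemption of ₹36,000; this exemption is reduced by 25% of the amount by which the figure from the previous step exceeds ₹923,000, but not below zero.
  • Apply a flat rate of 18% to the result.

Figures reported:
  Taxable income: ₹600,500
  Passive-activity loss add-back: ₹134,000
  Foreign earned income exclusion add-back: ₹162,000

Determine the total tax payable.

Ordinary income tax:
  ₹309,000 × 16% = ₹49,440
  ₹58,000 × 25% = ₹14,500
  ₹233,500 × 39% = ₹91,065
  → ₹155,005

Minimum tax:
  Adjusted income: ₹600,500 + ₹134,000 + ₹162,000 = ₹896,500
  Exemption: ₹896,500 ≤ ₹923,000, so full ₹36,000 applies
  Base: ₹896,500 − ₹36,000 = ₹860,500
  ₹860,500 × 18% = ₹154,890

₹155,005 > ₹154,890, so the ordinary income tax governs.

₹155,005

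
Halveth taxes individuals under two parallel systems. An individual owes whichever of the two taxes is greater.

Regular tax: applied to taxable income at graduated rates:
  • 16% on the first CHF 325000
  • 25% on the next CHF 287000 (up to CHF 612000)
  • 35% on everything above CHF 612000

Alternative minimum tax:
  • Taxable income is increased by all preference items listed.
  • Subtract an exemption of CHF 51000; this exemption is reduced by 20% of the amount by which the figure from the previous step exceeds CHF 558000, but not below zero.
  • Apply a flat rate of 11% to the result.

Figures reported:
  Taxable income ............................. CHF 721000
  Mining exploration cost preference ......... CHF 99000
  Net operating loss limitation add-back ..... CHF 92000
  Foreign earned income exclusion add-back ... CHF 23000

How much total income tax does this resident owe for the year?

CHF 161900

Regular tax:
  CHF 325000 × 16% = CHF 52000
  CHF 287000 × 25% = CHF 71750
  CHF 109000 × 35% = CHF 38150
  → CHF 161900

Alternative minimum tax:
  Adjusted income: CHF 721000 + CHF 99000 + CHF 92000 + CHF 23000 = CHF 935000
  Exemption: 20% × (CHF 935000 − CHF 558000) = CHF 75400 ≥ CHF 51000, so the exemption is fully phased out
  Base: CHF 935000 − CHF 0 = CHF 935000
  CHF 935000 × 11% = CHF 102850

CHF 161900 > CHF 102850, so the regular tax governs.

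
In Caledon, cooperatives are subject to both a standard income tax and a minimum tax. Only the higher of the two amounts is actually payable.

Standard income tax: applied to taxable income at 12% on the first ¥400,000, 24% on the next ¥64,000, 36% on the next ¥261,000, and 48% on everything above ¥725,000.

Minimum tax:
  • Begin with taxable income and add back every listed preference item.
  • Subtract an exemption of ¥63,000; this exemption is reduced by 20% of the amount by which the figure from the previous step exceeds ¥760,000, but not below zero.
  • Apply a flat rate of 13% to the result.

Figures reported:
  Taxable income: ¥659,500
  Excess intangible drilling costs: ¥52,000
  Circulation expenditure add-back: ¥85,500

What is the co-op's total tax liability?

Standard income tax:
  ¥400,000 × 12% = ¥48,000
  ¥64,000 × 24% = ¥15,360
  ¥195,500 × 36% = ¥70,380
  → ¥133,740

Minimum tax:
  Adjusted income: ¥659,500 + ¥52,000 + ¥85,500 = ¥797,000
  Exemption: ¥63,000 − 20% × (¥797,000 − ¥760,000) = ¥63,000 − ¥7,400 = ¥55,600
  Base: ¥797,000 − ¥55,600 = ¥741,400
  ¥741,400 × 13% = ¥96,382

¥133,740 > ¥96,382, so the standard income tax governs.

¥133,740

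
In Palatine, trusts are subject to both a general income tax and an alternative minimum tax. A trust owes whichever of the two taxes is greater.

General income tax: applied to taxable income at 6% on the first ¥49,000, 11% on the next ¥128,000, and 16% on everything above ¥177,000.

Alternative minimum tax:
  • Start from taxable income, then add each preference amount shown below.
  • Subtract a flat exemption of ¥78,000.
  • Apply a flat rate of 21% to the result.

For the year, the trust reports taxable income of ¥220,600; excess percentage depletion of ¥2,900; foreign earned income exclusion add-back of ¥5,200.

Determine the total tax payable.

General income tax:
  ¥49,000 × 6% = ¥2,940
  ¥128,000 × 11% = ¥14,080
  ¥43,600 × 16% = ¥6,976
  → ¥23,996

Alternative minimum tax:
  Adjusted income: ¥220,600 + ¥2,900 + ¥5,200 = ¥228,700
  Less exemption ¥78,000 → base ¥150,700
  ¥150,700 × 21% = ¥31,647

¥31,647 > ¥23,996, so the alternative minimum tax is the binding amount.

¥31,647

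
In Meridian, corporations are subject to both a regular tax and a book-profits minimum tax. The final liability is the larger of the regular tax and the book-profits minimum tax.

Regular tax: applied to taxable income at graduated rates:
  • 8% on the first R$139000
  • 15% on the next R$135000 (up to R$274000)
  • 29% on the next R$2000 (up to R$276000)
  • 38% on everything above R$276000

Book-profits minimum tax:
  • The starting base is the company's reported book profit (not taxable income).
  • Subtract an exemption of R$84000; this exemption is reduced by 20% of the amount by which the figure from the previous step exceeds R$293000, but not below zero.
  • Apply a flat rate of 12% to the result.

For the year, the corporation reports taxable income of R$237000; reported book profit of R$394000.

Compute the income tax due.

Book-profits minimum tax:
  Base (reported book profit): R$394000
  Exemption: R$84000 − 20% × (R$394000 − R$293000) = R$84000 − R$20200 = R$63800
  Base: R$394000 − R$63800 = R$330200
  R$330200 × 12% = R$39624

Regular tax:
  R$139000 × 8% = R$11120
  R$98000 × 15% = R$14700
  → R$25820

R$39624 > R$25820, so the book-profits minimum tax is the binding amount.

R$39624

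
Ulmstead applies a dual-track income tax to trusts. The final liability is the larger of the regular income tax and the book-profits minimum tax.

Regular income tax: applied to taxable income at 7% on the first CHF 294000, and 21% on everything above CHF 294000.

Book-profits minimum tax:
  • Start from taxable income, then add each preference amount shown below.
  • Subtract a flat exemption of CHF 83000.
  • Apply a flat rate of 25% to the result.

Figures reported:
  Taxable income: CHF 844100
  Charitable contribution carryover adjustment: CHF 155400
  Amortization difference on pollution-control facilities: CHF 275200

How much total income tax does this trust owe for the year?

Regular income tax:
  CHF 294000 × 7% = CHF 20580
  CHF 550100 × 21% = CHF 115521
  → CHF 136101

Book-profits minimum tax:
  Adjusted income: CHF 844100 + CHF 155400 + CHF 275200 = CHF 1274700
  Less exemption CHF 83000 → base CHF 1191700
  CHF 1191700 × 25% = CHF 297925

CHF 297925 > CHF 136101, so the book-profits minimum tax is the binding amount.

CHF 297925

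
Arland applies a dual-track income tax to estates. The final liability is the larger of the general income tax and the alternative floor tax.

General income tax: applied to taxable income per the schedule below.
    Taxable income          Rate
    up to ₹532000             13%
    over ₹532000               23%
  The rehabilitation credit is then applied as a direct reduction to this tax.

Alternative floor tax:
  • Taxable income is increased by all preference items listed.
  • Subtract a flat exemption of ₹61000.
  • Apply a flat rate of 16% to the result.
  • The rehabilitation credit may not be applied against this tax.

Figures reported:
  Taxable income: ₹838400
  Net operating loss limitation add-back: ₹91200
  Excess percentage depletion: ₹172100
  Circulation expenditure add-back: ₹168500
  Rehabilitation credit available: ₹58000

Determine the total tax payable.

₹193472

Alternative floor tax:
  Adjusted income: ₹838400 + ₹91200 + ₹172100 + ₹168500 = ₹1270200
  Less exemption ₹61000 → base ₹1209200
  ₹1209200 × 16% = ₹193472

General income tax:
  ₹532000 × 13% = ₹69160
  ₹306400 × 23% = ₹70472
  → ₹139632
  Less rehabilitation credit ₹58000 → ₹81632

₹193472 > ₹81632, so the alternative floor tax is the binding amount.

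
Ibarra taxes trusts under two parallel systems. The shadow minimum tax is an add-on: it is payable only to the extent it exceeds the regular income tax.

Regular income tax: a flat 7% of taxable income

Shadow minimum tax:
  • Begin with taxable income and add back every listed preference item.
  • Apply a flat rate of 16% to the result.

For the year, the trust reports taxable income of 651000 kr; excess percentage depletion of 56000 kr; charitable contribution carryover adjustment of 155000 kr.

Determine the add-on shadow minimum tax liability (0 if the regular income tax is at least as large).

92350 kr

Shadow minimum tax:
  Adjusted income: 651000 kr + 56000 kr + 155000 kr = 862000 kr
  862000 kr × 16% = 137920 kr

Regular income tax:
  651000 kr × 7% = 45570 kr

Excess of shadow minimum tax over regular income tax: 137920 kr − 45570 kr = 92350 kr.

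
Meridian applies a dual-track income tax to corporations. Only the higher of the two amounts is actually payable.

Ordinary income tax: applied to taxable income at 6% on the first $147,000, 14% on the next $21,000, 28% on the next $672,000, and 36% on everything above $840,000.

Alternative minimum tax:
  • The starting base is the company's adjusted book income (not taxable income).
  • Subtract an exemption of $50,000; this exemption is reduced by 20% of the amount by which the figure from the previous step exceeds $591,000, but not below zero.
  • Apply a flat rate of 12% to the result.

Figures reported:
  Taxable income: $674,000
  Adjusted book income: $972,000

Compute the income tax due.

$153,440

Alternative minimum tax:
  Base (adjusted book income): $972,000
  Exemption: 20% × ($972,000 − $591,000) = $76,200 ≥ $50,000, so the exemption is fully phased out
  Base: $972,000 − $0 = $972,000
  $972,000 × 12% = $116,640

Ordinary income tax:
  $147,000 × 6% = $8,820
  $21,000 × 14% = $2,940
  $506,000 × 28% = $141,680
  → $153,440

$153,440 > $116,640, so the ordinary income tax governs.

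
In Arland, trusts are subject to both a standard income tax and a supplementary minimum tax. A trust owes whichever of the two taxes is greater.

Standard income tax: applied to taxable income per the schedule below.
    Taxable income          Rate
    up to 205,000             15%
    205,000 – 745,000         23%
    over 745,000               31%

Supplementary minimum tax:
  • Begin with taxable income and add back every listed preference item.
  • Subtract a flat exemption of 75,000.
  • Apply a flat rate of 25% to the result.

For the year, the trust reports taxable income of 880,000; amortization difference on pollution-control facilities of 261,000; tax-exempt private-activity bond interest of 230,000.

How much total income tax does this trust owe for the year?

Supplementary minimum tax:
  Adjusted income: 880,000 + 261,000 + 230,000 = 1,371,000
  Less exemption 75,000 → base 1,296,000
  1,296,000 × 25% = 324,000

Standard income tax:
  205,000 × 15% = 30,750
  540,000 × 23% = 124,200
  135,000 × 31% = 41,850
  → 196,800

324,000 > 196,800, so the supplementary minimum tax is the binding amount.

324,000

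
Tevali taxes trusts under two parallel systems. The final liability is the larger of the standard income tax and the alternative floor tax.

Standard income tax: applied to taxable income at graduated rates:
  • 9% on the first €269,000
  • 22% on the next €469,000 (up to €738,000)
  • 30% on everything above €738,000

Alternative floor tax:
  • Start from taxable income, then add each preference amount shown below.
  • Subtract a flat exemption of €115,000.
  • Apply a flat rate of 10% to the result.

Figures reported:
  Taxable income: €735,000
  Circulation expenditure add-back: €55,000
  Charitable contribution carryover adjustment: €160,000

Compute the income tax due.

€126,730

Alternative floor tax:
  Adjusted income: €735,000 + €55,000 + €160,000 = €950,000
  Less exemption €115,000 → base €835,000
  €835,000 × 10% = €83,500

Standard income tax:
  €269,000 × 9% = €24,210
  €466,000 × 22% = €102,520
  → €126,730

€126,730 > €83,500, so the standard income tax governs.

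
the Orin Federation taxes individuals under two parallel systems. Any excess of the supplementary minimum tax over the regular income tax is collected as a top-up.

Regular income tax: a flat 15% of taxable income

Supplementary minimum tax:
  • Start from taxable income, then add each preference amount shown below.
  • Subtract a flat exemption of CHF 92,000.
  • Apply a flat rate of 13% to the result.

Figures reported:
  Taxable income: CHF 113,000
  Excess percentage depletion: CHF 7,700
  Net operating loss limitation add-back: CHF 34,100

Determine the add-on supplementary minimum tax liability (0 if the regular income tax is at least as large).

Regular income tax:
  CHF 113,000 × 15% = CHF 16,950

Supplementary minimum tax:
  Adjusted income: CHF 113,000 + CHF 7,700 + CHF 34,100 = CHF 154,800
  Less exemption CHF 92,000 → base CHF 62,800
  CHF 62,800 × 13% = CHF 8,164

CHF 8,164 ≤ CHF 16,950, so no add-on is due.

CHF 0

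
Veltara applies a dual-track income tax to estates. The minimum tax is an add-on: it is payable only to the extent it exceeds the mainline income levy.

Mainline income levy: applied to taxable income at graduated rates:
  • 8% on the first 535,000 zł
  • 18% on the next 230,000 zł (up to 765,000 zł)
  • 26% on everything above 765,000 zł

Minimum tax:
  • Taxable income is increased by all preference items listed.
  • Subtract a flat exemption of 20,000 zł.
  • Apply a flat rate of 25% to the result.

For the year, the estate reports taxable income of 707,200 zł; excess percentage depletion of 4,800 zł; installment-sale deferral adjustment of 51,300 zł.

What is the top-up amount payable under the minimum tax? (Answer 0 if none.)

Minimum tax:
  Adjusted income: 707,200 zł + 4,800 zł + 51,300 zł = 763,300 zł
  Less exemption 20,000 zł → base 743,300 zł
  743,300 zł × 25% = 185,825 zł

Mainline income levy:
  535,000 zł × 8% = 42,800 zł
  172,200 zł × 18% = 30,996 zł
  → 73,796 zł

Excess of minimum tax over mainline income levy: 185,825 zł − 73,796 zł = 112,029 zł.

112,029 zł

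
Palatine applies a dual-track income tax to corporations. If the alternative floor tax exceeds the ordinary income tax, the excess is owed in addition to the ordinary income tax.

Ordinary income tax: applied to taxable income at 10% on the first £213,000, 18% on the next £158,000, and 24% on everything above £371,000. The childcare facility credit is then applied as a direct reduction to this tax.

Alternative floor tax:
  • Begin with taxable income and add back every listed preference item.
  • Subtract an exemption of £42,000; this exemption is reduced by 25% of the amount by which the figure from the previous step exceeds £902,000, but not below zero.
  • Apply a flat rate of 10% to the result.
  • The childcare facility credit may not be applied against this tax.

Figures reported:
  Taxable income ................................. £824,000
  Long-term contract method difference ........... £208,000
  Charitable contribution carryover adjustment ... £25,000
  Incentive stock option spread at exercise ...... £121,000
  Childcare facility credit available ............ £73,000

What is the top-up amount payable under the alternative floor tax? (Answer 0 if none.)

Alternative floor tax:
  Adjusted income: £824,000 + £208,000 + £25,000 + £121,000 = £1,178,000
  Exemption: 25% × (£1,178,000 − £902,000) = £69,000 ≥ £42,000, so the exemption is fully phased out
  Base: £1,178,000 − £0 = £1,178,000
  £1,178,000 × 10% = £117,800

Ordinary income tax:
  £213,000 × 10% = £21,300
  £158,000 × 18% = £28,440
  £453,000 × 24% = £108,720
  → £158,460
  Less childcare facility credit £73,000 → £85,460

Excess of alternative floor tax over ordinary income tax: £117,800 − £85,460 = £32,340.

£32,340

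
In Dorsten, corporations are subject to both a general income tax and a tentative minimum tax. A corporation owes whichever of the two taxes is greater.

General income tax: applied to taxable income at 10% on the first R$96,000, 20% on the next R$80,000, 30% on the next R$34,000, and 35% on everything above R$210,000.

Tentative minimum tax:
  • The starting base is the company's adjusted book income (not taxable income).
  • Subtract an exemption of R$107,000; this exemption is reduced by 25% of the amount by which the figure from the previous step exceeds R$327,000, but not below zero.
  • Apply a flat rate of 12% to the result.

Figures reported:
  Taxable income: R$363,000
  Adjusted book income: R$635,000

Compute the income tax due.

R$89,350

General income tax:
  R$96,000 × 10% = R$9,600
  R$80,000 × 20% = R$16,000
  R$34,000 × 30% = R$10,200
  R$153,000 × 35% = R$53,550
  → R$89,350

Tentative minimum tax:
  Base (adjusted book income): R$635,000
  Exemption: R$107,000 − 25% × (R$635,000 − R$327,000) = R$107,000 − R$77,000 = R$30,000
  Base: R$635,000 − R$30,000 = R$605,000
  R$605,000 × 12% = R$72,600

R$89,350 > R$72,600, so the general income tax governs.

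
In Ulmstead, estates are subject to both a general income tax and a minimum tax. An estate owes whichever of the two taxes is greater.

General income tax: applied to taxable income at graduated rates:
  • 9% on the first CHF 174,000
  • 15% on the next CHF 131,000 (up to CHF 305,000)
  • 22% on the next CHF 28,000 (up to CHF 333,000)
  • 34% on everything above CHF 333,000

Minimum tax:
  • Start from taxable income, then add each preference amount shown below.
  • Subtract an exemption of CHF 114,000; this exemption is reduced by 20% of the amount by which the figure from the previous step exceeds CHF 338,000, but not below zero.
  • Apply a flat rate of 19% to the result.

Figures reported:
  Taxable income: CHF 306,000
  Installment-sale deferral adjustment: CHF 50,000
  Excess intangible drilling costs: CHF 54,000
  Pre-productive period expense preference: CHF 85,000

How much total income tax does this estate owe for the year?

CHF 78,356

Minimum tax:
  Adjusted income: CHF 306,000 + CHF 50,000 + CHF 54,000 + CHF 85,000 = CHF 495,000
  Exemption: CHF 114,000 − 20% × (CHF 495,000 − CHF 338,000) = CHF 114,000 − CHF 31,400 = CHF 82,600
  Base: CHF 495,000 − CHF 82,600 = CHF 412,400
  CHF 412,400 × 19% = CHF 78,356

General income tax:
  CHF 174,000 × 9% = CHF 15,660
  CHF 131,000 × 15% = CHF 19,650
  CHF 1,000 × 22% = CHF 220
  → CHF 35,530

CHF 78,356 > CHF 35,530, so the minimum tax is the binding amount.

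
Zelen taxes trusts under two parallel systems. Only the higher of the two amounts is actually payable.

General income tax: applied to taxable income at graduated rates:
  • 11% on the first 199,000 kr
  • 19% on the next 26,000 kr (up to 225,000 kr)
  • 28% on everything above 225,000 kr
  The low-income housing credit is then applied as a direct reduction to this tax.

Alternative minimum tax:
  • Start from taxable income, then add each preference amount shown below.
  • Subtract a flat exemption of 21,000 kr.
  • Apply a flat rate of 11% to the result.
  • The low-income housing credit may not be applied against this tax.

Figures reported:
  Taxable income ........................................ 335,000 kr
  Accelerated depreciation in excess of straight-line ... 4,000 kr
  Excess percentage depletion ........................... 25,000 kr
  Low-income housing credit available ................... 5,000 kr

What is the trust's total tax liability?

52,630 kr

Alternative minimum tax:
  Adjusted income: 335,000 kr + 4,000 kr + 25,000 kr = 364,000 kr
  Less exemption 21,000 kr → base 343,000 kr
  343,000 kr × 11% = 37,730 kr

General income tax:
  199,000 kr × 11% = 21,890 kr
  26,000 kr × 19% = 4,940 kr
  110,000 kr × 28% = 30,800 kr
  → 57,630 kr
  Less low-income housing credit 5,000 kr → 52,630 kr

52,630 kr > 37,730 kr, so the general income tax governs.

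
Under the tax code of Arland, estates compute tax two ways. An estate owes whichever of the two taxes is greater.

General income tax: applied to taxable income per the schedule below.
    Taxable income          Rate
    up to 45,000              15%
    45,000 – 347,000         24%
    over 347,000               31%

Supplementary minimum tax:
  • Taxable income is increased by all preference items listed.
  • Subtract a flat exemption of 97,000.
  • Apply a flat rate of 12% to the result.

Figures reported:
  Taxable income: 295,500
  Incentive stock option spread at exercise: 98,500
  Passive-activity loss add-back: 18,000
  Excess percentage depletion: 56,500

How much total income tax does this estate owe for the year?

66,870

Supplementary minimum tax:
  Adjusted income: 295,500 + 98,500 + 18,000 + 56,500 = 468,500
  Less exemption 97,000 → base 371,500
  371,500 × 12% = 44,580

General income tax:
  45,000 × 15% = 6,750
  250,500 × 24% = 60,120
  → 66,870

66,870 > 44,580, so the general income tax governs.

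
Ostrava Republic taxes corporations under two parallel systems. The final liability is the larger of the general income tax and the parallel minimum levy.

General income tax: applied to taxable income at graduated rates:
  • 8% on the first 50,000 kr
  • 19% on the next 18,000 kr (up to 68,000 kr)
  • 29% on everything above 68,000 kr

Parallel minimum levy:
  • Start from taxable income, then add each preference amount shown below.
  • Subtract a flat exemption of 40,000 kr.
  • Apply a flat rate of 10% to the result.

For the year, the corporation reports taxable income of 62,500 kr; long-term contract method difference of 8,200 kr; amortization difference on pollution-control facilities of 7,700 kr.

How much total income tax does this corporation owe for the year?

General income tax:
  50,000 kr × 8% = 4,000 kr
  12,500 kr × 19% = 2,375 kr
  → 6,375 kr

Parallel minimum levy:
  Adjusted income: 62,500 kr + 8,200 kr + 7,700 kr = 78,400 kr
  Less exemption 40,000 kr → base 38,400 kr
  38,400 kr × 10% = 3,840 kr

6,375 kr > 3,840 kr, so the general income tax governs.

6,375 kr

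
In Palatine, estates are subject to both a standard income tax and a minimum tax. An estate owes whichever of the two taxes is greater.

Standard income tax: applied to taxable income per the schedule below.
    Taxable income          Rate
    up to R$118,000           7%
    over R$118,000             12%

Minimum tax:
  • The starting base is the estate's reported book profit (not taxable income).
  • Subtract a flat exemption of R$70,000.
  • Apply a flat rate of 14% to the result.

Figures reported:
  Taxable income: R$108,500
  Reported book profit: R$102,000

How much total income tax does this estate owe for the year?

Minimum tax:
  Base (reported book profit): R$102,000
  Less exemption R$70,000 → base R$32,000
  R$32,000 × 14% = R$4,480

Standard income tax:
  R$108,500 × 7% = R$7,595

R$7,595 > R$4,480, so the standard income tax governs.

R$7,595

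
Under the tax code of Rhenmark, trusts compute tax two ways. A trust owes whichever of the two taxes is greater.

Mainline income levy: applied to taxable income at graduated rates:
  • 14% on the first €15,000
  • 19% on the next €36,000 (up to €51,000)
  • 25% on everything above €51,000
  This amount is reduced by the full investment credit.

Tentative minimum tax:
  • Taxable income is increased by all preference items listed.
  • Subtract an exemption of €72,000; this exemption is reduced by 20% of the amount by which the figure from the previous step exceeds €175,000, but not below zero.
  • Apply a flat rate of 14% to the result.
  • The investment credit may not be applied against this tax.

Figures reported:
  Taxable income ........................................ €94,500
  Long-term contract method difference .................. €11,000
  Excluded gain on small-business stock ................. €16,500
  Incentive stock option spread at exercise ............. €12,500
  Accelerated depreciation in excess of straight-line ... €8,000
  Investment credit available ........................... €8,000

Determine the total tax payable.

Mainline income levy:
  €15,000 × 14% = €2,100
  €36,000 × 19% = €6,840
  €43,500 × 25% = €10,875
  → €19,815
  Less investment credit €8,000 → €11,815

Tentative minimum tax:
  Adjusted income: €94,500 + €11,000 + €16,500 + €12,500 + €8,000 = €142,500
  Exemption: €142,500 ≤ €175,000, so full €72,000 applies
  Base: €142,500 − €72,000 = €70,500
  €70,500 × 14% = €9,870

€11,815 > €9,870, so the mainline income levy governs.

€11,815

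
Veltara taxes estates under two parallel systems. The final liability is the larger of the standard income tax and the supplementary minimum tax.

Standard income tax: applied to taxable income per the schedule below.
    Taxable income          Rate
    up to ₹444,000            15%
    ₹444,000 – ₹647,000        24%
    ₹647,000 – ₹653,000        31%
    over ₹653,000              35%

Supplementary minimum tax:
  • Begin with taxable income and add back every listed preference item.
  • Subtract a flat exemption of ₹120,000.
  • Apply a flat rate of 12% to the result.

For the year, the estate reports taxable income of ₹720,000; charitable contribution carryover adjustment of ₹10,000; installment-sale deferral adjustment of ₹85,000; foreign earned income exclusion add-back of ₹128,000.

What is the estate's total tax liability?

₹140,630

Standard income tax:
  ₹444,000 × 15% = ₹66,600
  ₹203,000 × 24% = ₹48,720
  ₹6,000 × 31% = ₹1,860
  ₹67,000 × 35% = ₹23,450
  → ₹140,630

Supplementary minimum tax:
  Adjusted income: ₹720,000 + ₹10,000 + ₹85,000 + ₹128,000 = ₹943,000
  Less exemption ₹120,000 → base ₹823,000
  ₹823,000 × 12% = ₹98,760

₹140,630 > ₹98,760, so the standard income tax governs.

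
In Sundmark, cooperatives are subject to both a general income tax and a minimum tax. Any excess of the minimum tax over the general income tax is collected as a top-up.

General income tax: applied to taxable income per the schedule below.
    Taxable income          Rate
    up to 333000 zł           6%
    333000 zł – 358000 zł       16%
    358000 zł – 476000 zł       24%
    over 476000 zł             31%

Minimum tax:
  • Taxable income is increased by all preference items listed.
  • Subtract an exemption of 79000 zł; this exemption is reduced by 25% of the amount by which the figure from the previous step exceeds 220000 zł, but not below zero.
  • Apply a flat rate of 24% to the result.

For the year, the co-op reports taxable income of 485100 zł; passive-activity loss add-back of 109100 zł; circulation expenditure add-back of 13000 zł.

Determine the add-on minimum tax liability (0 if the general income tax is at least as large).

90607 zł

General income tax:
  333000 zł × 6% = 19980 zł
  25000 zł × 16% = 4000 zł
  118000 zł × 24% = 28320 zł
  9100 zł × 31% = 2821 zł
  → 55121 zł

Minimum tax:
  Adjusted income: 485100 zł + 109100 zł + 13000 zł = 607200 zł
  Exemption: 25% × (607200 zł − 220000 zł) = 96800 zł ≥ 79000 zł, so the exemption is fully phased out
  Base: 607200 zł − 0 zł = 607200 zł
  607200 zł × 24% = 145728 zł

Excess of minimum tax over general income tax: 145728 zł − 55121 zł = 90607 zł.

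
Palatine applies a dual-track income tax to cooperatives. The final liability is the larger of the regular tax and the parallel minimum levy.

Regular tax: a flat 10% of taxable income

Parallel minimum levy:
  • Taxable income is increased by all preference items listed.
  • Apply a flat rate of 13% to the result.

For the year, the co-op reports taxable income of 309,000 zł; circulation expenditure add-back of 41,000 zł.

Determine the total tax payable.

45,500 zł

Regular tax:
  309,000 zł × 10% = 30,900 zł

Parallel minimum levy:
  Adjusted income: 309,000 zł + 41,000 zł = 350,000 zł
  350,000 zł × 13% = 45,500 zł

45,500 zł > 30,900 zł, so the parallel minimum levy is the binding amount.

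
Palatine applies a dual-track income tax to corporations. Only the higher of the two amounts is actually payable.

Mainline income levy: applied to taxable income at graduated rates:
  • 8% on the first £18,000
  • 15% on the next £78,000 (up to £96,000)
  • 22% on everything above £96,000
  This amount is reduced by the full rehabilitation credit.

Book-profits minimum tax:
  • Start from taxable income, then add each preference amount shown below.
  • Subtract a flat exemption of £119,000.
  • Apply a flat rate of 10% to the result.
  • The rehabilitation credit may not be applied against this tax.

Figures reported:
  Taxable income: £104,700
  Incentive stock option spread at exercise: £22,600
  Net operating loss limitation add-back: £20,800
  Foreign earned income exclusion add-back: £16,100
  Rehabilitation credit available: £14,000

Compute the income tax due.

Mainline income levy:
  £18,000 × 8% = £1,440
  £78,000 × 15% = £11,700
  £8,700 × 22% = £1,914
  → £15,054
  Less rehabilitation credit £14,000 → £1,054

Book-profits minimum tax:
  Adjusted income: £104,700 + £22,600 + £20,800 + £16,100 = £164,200
  Less exemption £119,000 → base £45,200
  £45,200 × 10% = £4,520

£4,520 > £1,054, so the book-profits minimum tax is the binding amount.

£4,520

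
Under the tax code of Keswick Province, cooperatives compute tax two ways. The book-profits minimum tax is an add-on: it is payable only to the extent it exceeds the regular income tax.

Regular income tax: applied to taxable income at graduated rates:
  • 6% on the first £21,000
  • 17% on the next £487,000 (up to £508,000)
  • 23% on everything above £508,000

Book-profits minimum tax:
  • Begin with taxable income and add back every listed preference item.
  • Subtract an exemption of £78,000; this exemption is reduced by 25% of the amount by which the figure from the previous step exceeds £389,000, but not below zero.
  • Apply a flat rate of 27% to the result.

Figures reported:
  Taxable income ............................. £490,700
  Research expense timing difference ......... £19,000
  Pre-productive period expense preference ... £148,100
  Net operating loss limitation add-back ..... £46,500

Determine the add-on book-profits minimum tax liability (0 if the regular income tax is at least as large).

£109,052

Book-profits minimum tax:
  Adjusted income: £490,700 + £19,000 + £148,100 + £46,500 = £704,300
  Exemption: 25% × (£704,300 − £389,000) = £78,825 ≥ £78,000, so the exemption is fully phased out
  Base: £704,300 − £0 = £704,300
  £704,300 × 27% = £190,161

Regular income tax:
  £21,000 × 6% = £1,260
  £469,700 × 17% = £79,849
  → £81,109

Excess of book-profits minimum tax over regular income tax: £190,161 − £81,109 = £109,052.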